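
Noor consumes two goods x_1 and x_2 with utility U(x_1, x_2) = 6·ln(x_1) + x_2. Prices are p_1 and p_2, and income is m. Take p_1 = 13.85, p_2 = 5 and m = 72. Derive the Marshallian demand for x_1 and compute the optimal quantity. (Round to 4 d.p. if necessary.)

x_1* = 2.1661

MU_x_1 = 6/x_1, MU_x_2 = 1. Tangency: 6/x_1 = p_1/p_2.
So x_1*(p_1,p_2) = 6·p_2/p_1, independent of income; and x_2* = (m − 6·p_2)/p_2.
At the given prices: x_1* = 6·5/13.85 = 2.1661.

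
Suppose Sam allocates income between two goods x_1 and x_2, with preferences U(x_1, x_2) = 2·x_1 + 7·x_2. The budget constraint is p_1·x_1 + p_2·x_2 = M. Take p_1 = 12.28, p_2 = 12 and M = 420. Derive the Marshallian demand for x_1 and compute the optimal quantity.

Linear utility — the consumer picks whichever good has higher MU/price: 2/12.28 = 0.1629 vs 7/12 = 0.5833.
x_2 gives more utility per dollar, so spend all income on x_2: x_2* = M/p_2, x_1* = 0.
Numerically: x_1* = 0, x_2* = 35.

x_1* = 0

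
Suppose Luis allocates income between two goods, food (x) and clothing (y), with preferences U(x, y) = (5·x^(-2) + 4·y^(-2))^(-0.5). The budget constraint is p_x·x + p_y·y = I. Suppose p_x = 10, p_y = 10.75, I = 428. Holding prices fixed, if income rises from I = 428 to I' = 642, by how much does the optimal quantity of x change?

From the CES first-order condition, (5/4)·(y/x)^(3) = p_x/p_y.
Solve for the ratio: y/x = [(4/5)·p_x/p_y]^(1/3).
Substitute y = (y/x)·x into the budget: x* = I/(p_x + p_y·(y/x)).
Numerically y/x = 0.906207, so x* = 428/(10 + 10.75·0.906207) = 21.68.
At I' = 642: x* = 32.52. Change: 32.52 − 21.68 = 10.84.

Δx* = 10.84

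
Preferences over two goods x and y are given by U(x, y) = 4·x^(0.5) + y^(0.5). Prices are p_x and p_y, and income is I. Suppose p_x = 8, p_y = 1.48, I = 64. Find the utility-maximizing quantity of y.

MRS = MU_x/MU_y = 4·(y/x)^(0.5). Set equal to p_x/p_y.
Hence y/x = ((1/4)·p_x/p_y)^(1/(0.5)), i.e. raised to the 2 power.
Substitute y = (y/x)·x into the budget: x* = I/(p_x + p_y·(y/x)).
Numerically y/x = 1.82615, so x* = 64/(8 + 1.48·1.82615) = 5.9798 and y* = 1.82615·5.9798 = 10.92.

y* = 10.92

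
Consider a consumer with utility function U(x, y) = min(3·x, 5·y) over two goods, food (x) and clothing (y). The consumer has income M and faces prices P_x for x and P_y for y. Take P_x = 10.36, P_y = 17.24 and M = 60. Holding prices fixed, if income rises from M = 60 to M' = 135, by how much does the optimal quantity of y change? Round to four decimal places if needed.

Δy* = 2.1735

Leontief preferences: the optimum is at the kink where x/5 = y/3, i.e. y = (3/5)·x.
Budget: P_x·x + P_y·(3/5)·x = M, so (5·P_x + 3·P_y)·x = 5·M.
Demand: x*(P_x,P_y,M) = 5·M/(5·P_x + 3·P_y), y* = 3·M/(5·P_x + 3·P_y).
Here 5·10.36 + 3·17.24 = 103.52, giving y* = 1.7388.
At M' = 135: y* = 3.9123. Change: 3.9123 − 1.7388 = 2.1735.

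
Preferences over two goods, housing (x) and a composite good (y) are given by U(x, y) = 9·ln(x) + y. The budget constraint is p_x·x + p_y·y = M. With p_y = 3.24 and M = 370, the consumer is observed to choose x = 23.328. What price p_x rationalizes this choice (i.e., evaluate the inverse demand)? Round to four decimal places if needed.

p_x = 1.25

Set MRS = p_x/p_y: (9/x)/1 = p_x/p_y.
So x*(p_x,p_y) = 9·p_y/p_x, independent of income; and y* = (M − 9·p_y)/p_y.
Set x* = 23.328 in the demand function and solve for p_x: p_x = 1.25.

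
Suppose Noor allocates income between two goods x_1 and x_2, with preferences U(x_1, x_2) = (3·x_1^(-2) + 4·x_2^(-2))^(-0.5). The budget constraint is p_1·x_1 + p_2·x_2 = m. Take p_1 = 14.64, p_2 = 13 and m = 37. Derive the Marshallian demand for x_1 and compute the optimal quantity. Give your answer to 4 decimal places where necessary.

MU_x_1 ∝ 3·x_1^(-3), MU_x_2 ∝ 4·x_2^(-3), so MRS = (3/4)·(x_2/x_1)^(3) = p_1/p_2.
Solve for the ratio: x_2/x_1 = [(4/3)·p_1/p_2]^(1/3).
Substitute x_2 = (x_2/x_1)·x_1 into the budget: x_1* = m/(p_1 + p_2·(x_2/x_1)).
Numerically x_2/x_1 = 1.145105, so x_1* = 37/(14.64 + 13·1.145105) = 1.2531.

x_1* = 1.2531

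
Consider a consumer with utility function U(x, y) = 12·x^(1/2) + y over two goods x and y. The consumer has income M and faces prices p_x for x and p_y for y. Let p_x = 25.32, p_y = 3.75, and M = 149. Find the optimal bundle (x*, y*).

x* = 0.7897, y* = 34.4016

Thus x* = (6·p_y/p_x)² — independent of M — with the rest of income spent on y.
Plugging in: x* = (6·3.75/25.32)² = 0.7897, y* = 34.4016.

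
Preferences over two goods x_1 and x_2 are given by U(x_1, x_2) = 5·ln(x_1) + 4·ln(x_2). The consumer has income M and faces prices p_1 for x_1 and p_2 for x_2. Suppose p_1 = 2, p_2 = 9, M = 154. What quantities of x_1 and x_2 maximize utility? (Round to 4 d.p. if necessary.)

The MRS is (5/4)·x_2/x_1. Set MRS = p_1/p_2.
So 5·p_2·x_2 = 4·p_1·x_1; combined with the budget, a share 5/9 of income goes to x_1.
Demand: x_1*(p_1,p_2,M) = 5/9·M/p_1 and x_2* = 4/9·M/p_2.
At p_1=2, p_2=9, M=154: x_1* = 5/9·154/2 = 42.7778, x_2* = 7.6049.

x_1* = 42.7778, x_2* = 7.6049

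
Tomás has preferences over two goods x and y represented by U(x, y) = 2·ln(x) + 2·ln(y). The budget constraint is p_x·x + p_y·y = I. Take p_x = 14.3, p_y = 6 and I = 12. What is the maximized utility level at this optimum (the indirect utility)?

Tangency: MRS = y/x = p_x/p_y.
Rearranging, p_y·y = p_x·x. Substituting into the budget gives p_x·x·(1 + 1) = I.
Demand: x*(p_x,p_y,I) = 0.5·I/p_x and y* = 0.5·I/p_y.
At p_x=14.3, p_y=6, I=12: x* = 0.5·12/14.3 = 0.4196, y* = 1.
Utility at the optimum: U(0.4196, 1) = -1.737.

V = -1.737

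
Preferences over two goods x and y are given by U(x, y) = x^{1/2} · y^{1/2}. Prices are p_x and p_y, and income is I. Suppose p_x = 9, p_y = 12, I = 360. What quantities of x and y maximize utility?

x* = 20, y* = 15

MU_x/MU_y = (0.5·y)/(0.5·x); tangency sets this equal to p_x/p_y.
So 0.5·p_y·y = 0.5·p_x·x; combined with the budget, a share 0.5 of income goes to x.
Demand: x*(p_x,p_y,I) = 0.5·I/p_x and y* = 0.5·I/p_y.
At p_x=9, p_y=12, I=360: x* = 0.5·360/9 = 20, y* = 15.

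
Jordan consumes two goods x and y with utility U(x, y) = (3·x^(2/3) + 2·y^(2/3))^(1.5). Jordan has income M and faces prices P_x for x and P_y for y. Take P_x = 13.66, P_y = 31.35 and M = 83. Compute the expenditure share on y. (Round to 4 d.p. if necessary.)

share on y = 0.0533

MU_x ∝ 3·x^(-1/3), MU_y ∝ 2·y^(-1/3), so MRS = (3/2)·(y/x)^(1/3) = P_x/P_y.
Solve for the ratio: y/x = [(2/3)·P_x/P_y]^(3).
Substitute y = (y/x)·x into the budget: x* = M/(P_x + P_y·(y/x)).
Numerically y/x = 0.024511, so x* = 83/(13.66 + 31.35·0.024511) = 5.7525 and y* = 0.024511·5.7525 = 0.141.
Expenditure on y: 31.35·0.141 = 4.4204; share = 0.0533.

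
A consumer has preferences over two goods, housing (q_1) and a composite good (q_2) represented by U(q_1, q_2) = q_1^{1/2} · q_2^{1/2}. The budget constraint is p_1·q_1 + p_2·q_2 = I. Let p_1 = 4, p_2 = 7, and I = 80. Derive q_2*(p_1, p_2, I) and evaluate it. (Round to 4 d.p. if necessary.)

MU_q_1/MU_q_2 = (0.5·q_2)/(0.5·q_1); tangency sets this equal to p_1/p_2.
Rearranging, p_2·q_2 = p_1·q_1. Substituting into the budget gives p_1·q_1·(1 + 1) = I.
Demand: q_1*(p_1,p_2,I) = 0.5·I/p_1 and q_2* = 0.5·I/p_2.
At p_1=4, p_2=7, I=80: q_2* = 0.5·80/7 = 5.7143.

q_2* = 5.7143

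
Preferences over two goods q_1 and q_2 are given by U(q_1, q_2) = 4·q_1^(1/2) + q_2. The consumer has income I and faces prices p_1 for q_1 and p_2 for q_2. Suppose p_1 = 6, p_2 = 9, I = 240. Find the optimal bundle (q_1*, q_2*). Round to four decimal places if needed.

q_1* = 9, q_2* = 20.6667

Plugging in: q_1* = (2·9/6)² = 9, q_2* = 20.6667.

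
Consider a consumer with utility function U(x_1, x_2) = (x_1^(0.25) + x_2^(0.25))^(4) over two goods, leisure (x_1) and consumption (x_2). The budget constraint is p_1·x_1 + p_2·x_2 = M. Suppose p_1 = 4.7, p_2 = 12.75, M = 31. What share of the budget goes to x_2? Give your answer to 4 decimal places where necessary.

From the CES first-order condition, (x_2/x_1)^(0.75) = p_1/p_2.
Solve for the ratio: x_2/x_1 = [p_1/p_2]^(4/3).
With the ratio pinned down, the budget gives x_1* = M/(p_1 + p_2·(x_2/x_1)) and x_2* = (x_2/x_1)·x_1*.
Numerically x_2/x_1 = 0.264312, so x_1* = 31/(4.7 + 12.75·0.264312) = 3.8414 and x_2* = 0.264312·3.8414 = 1.0153.
Expenditure on x_2: 12.75·1.0153 = 12.9454; share = 0.4176.

share on x_2 = 0.4176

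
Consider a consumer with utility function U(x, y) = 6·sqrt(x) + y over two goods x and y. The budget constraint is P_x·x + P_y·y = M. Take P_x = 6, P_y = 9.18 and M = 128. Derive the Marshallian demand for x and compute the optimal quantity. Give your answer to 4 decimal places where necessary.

x* = 21.0681

Utility is quasi-linear in y; the FOC for x is 3/√x = P_x/P_y.
Solve: √x = 3·P_y/P_x, so x*(P_x,P_y) = (3·P_y/P_x)², and y* = (M − P_x·x*)/P_y.
Plugging in: x* = (3·9.18/6)² = 21.0681.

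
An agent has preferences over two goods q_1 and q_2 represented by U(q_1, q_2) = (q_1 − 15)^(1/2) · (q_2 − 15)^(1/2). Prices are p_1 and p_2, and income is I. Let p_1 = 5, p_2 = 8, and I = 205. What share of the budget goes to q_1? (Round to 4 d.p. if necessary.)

MRS = (q_2−15)/(q_1−15). Tangency with p_1/p_2 gives q_2−15 = (p_1/p_2)·(q_1−15).
Substituting into the budget: q_1* = 15 + 0.5·(I − 15·p_1 − 15·p_2)/p_1, and q_2* = 15 + 0.5·(…)/p_2.
Discretionary income = 205 − 15·5 − 15·8 = 10; q_1* = 15 + 0.5·10/5 = 16; q_2* = 15 + 0.5·10/8 = 15.625.
Expenditure on q_1: 5·16 = 80; share = 0.3902.

share on q_1 = 0.3902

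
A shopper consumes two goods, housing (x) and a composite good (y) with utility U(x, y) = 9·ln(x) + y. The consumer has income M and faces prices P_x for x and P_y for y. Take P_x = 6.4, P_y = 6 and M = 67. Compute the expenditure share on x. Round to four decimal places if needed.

share on x = 0.806

So x*(P_x,P_y) = 9·P_y/P_x, independent of income; and y* = (M − 9·P_y)/P_y.
At the given prices: x* = 9·6/6.4 = 8.4375, and y* = 2.1667.
Expenditure on x: 6.4·8.4375 = 54; share = 0.806.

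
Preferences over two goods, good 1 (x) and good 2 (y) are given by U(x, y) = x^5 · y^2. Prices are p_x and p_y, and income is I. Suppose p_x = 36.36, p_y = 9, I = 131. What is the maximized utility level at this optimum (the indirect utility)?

MU_x/MU_y = (5·y)/(2·x); tangency sets this equal to p_x/p_y.
Rearranging, p_y·y = (2/5)·p_x·x. Substituting into the budget gives p_x·x·(1 + (2/5)) = I.
Demand: x*(p_x,p_y,I) = 5/7·I/p_x and y* = 2/7·I/p_y.
At p_x=36.36, p_y=9, I=131: x* = 5/7·131/36.36 = 2.5735, y* = 4.1587.
Utility at the optimum: U(2.5735, 4.1587) = 1952.1735.

V = 1952.1735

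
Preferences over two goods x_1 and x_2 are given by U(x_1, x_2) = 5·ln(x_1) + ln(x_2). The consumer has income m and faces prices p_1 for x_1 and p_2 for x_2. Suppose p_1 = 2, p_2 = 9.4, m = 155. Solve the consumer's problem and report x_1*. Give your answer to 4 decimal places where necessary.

Tangency: MRS = 5·x_2/x_1 = p_1/p_2.
Rearranging, p_2·x_2 = (1/5)·p_1·x_1. Substituting into the budget gives p_1·x_1·(1 + (1/5)) = m.
Demand: x_1*(p_1,p_2,m) = 5/6·m/p_1 and x_2* = 1/6·m/p_2.
At p_1=2, p_2=9.4, m=155: x_1* = 5/6·155/2 = 64.5833.

x_1* = 64.5833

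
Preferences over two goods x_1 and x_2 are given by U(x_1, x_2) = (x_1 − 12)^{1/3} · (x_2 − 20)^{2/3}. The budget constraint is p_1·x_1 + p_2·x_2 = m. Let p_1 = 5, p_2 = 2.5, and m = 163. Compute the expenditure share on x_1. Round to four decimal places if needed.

Discretionary income = 163 − 12·5 − 20·2.5 = 53; x_1* = 12 + 1/3·53/5 = 15.5333; x_2* = 20 + 2/3·53/2.5 = 34.1333.
Expenditure on x_1: 5·15.5333 = 77.6667; share = 0.4765.

share on x_1 = 0.4765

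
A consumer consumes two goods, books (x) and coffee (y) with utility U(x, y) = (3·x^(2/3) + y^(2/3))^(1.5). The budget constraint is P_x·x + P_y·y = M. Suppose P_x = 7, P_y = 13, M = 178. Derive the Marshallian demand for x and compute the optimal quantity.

x* = 25.1584

MU_x ∝ 3·x^(-1/3), MU_y ∝ y^(-1/3), so MRS = 3·(y/x)^(1/3) = P_x/P_y.
Hence y/x = ((1/3)·P_x/P_y)^(1/(1/3)), i.e. raised to the 3 power.
Substitute y = (y/x)·x into the budget: x* = M/(P_x + P_y·(y/x)).
Numerically y/x = 0.005782, so x* = 178/(7 + 13·0.005782) = 25.1584.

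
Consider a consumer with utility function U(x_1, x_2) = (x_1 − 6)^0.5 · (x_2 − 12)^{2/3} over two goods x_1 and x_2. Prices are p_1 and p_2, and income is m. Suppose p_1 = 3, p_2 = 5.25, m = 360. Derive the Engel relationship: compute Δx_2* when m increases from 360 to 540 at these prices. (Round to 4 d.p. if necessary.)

Δx_2* = 19.5918

Discretionary income = 360 − 6·3 − 12·5.25 = 279; x_2* = 12 + 4/7·279/5.25 = 42.3673.
At m' = 540: x_2* = 61.9592. Change: 61.9592 − 42.3673 = 19.5918.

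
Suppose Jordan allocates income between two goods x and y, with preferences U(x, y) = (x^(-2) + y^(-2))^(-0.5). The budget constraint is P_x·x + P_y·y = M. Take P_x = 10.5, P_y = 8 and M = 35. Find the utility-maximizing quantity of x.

From the CES first-order condition, (y/x)^(3) = P_x/P_y.
Solve for the ratio: y/x = [P_x/P_y]^(1/3).
Substitute y = (y/x)·x into the budget: x* = M/(P_x + P_y·(y/x)).
Numerically y/x = 1.09488, so x* = 35/(10.5 + 8·1.09488) = 1.8173.

x* = 1.8173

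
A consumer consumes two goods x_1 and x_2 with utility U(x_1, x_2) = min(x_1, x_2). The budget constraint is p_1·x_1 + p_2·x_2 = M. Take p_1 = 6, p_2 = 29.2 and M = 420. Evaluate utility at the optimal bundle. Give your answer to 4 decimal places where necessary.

Here 6 + 29.2 = 35.2, giving x_1* = 11.9318 and x_2* = 11.9318.
Utility at the optimum: U(11.9318, 11.9318) = 11.9318.

V = 11.9318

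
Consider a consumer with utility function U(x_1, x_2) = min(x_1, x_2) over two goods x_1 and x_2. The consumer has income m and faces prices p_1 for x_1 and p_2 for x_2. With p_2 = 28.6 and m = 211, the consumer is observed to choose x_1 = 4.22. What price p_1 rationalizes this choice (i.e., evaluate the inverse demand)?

p_1 = 21.4

Leontief preferences: the optimum is at the kink where x_1/1 = x_2/1, i.e. x_2 = x_1.
Budget: p_1·x_1 + p_2·x_1 = m, so (p_1 + p_2)·x_1 = m.
Demand: x_1*(p_1,p_2,m) = m/(p_1 + p_2), x_2* = m/(p_1 + p_2).
Set x_1* = 4.22 in the demand function and solve for p_1: p_1 = 21.4.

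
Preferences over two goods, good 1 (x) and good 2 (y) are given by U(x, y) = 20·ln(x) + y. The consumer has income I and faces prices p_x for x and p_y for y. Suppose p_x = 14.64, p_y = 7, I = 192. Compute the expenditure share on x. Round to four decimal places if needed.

share on x = 0.7292

Set MRS = p_x/p_y: (20/x)/1 = p_x/p_y.
So x*(p_x,p_y) = 20·p_y/p_x, independent of income; and y* = (I − 20·p_y)/p_y.
At the given prices: x* = 20·7/14.64 = 9.5628, and y* = 7.4286.
Expenditure on x: 14.64·9.5628 = 140; share = 0.7292.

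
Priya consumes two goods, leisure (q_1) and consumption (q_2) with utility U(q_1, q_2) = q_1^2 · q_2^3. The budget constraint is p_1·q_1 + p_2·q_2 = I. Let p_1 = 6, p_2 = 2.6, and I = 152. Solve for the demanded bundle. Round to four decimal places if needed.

q_1* = 10.1333, q_2* = 35.0769

Tangency: MRS = (2/3)·q_2/q_1 = p_1/p_2.
Rearranging, p_2·q_2 = (3/2)·p_1·q_1. Substituting into the budget gives p_1·q_1·(1 + (3/2)) = I.
Demand: q_1*(p_1,p_2,I) = 0.4·I/p_1 and q_2* = 0.6·I/p_2.
At p_1=6, p_2=2.6, I=152: q_1* = 0.4·152/6 = 10.1333, q_2* = 35.0769.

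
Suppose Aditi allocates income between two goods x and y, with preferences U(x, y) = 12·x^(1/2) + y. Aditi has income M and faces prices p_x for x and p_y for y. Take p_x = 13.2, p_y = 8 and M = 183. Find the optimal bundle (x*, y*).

x* = 13.2231, y* = 1.0568

Thus x* = (6·p_y/p_x)² — independent of M — with the rest of income spent on y.
Plugging in: x* = (6·8/13.2)² = 13.2231, y* = 1.0568.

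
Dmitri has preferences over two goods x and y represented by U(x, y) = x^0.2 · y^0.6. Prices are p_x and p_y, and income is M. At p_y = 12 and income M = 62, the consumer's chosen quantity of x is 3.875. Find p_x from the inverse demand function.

MU_x/MU_y = (0.2·y)/(0.6·x); tangency sets this equal to p_x/p_y.
So 0.2·p_y·y = 0.6·p_x·x; combined with the budget, a share 0.25 of income goes to x.
Demand: x*(p_x,p_y,M) = 0.25·M/p_x and y* = 0.75·M/p_y.
Set x* = 3.875 in the demand function and solve for p_x: p_x = 4.

p_x = 4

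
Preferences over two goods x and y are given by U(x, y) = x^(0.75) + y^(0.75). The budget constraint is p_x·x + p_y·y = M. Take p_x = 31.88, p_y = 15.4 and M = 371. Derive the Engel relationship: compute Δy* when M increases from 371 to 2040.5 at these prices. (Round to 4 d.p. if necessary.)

MU_x ∝ x^(-0.25), MU_y ∝ y^(-0.25), so MRS = (y/x)^(0.25) = p_x/p_y.
Hence y/x = (p_x/p_y)^(1/(0.25)), i.e. raised to the 4 power.
With the ratio pinned down, the budget gives x* = M/(p_x + p_y·(y/x)) and y* = (y/x)·x*.
Numerically y/x = 18.364976, so x* = 371/(31.88 + 15.4·18.364976) = 1.1789 and y* = 18.364976·1.1789 = 21.6504.
At M' = 2040.5: y* = 119.0774. Change: 119.0774 − 21.6504 = 97.427.

Δy* = 97.427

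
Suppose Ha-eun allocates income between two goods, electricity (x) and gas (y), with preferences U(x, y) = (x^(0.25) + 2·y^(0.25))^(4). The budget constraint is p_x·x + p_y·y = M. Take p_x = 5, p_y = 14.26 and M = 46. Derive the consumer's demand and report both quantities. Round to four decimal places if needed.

x* = 3.3131, y* = 2.0641

Substitute y = (y/x)·x into the budget: x* = M/(p_x + p_y·(y/x)).
Numerically y/x = 0.623028, so x* = 46/(5 + 14.26·0.623028) = 3.3131 and y* = 0.623028·3.3131 = 2.0641.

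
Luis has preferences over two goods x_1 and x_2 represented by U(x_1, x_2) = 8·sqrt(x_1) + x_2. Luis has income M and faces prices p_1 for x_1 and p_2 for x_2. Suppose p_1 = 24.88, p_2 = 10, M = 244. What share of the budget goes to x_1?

Set MRS = p_1/p_2: 4·x_1^(−1/2) = p_1/p_2.
Thus x_1* = (4·p_2/p_1)² — independent of M — with the rest of income spent on x_2.
Plugging in: x_1* = (4·10/24.88)² = 2.5848, x_2* = 17.9691.
Expenditure on x_1: 24.88·2.5848 = 64.3087; share = 0.2636.

share on x_1 = 0.2636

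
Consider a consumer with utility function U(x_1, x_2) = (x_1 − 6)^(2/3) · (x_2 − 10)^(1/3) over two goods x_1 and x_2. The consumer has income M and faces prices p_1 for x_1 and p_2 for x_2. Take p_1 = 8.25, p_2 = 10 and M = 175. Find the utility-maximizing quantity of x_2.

Let x_1' = x_1−6, x_2' = x_2−10. MRS = 2·x_2'/x_1' = p_1/p_2.
Substituting into the budget: x_1* = 6 + 2/3·(M − 6·p_1 − 10·p_2)/p_1, and x_2* = 10 + 1/3·(…)/p_2.
Discretionary income = 175 − 6·8.25 − 10·10 = 25.5; x_2* = 10 + 1/3·25.5/10 = 10.85.

x_2* = 10.85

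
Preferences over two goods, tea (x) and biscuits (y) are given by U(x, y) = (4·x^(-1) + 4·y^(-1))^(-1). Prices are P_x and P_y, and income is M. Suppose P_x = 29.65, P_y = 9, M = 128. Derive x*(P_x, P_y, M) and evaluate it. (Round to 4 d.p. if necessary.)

x* = 2.7835

MU_x ∝ 4·x^(-2), MU_y ∝ 4·y^(-2), so MRS = (y/x)^(2) = P_x/P_y.
Solve for the ratio: y/x = [P_x/P_y]^(0.5).
Substitute y = (y/x)·x into the budget: x* = M/(P_x + P_y·(y/x)).
Numerically y/x = 1.81506, so x* = 128/(29.65 + 9·1.81506) = 2.7835.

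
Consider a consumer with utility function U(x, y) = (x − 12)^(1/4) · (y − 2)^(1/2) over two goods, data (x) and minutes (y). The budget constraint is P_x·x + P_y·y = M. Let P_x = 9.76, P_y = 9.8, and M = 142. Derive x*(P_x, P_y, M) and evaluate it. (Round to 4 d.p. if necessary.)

x* = 12.1803

MRS = (1/2)·(y−2)/(x−12). Tangency with P_x/P_y gives y−2 = 2·(P_x/P_y)·(x−12).
After buying the subsistence bundle (12, 2), a share 1/3 of the remaining income goes to x: x* = 12 + 1/3·(M − 12P_x − 2P_y)/P_x.
Discretionary income = 142 − 12·9.76 − 2·9.8 = 5.28; x* = 12 + 1/3·5.28/9.76 = 12.1803.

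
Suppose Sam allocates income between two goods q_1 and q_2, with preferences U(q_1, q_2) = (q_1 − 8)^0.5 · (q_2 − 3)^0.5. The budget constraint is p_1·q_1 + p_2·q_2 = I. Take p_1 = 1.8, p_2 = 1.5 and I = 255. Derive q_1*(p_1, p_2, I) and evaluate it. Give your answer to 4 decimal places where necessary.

q_1* = 73.5833

Let q_1' = q_1−8, q_2' = q_2−3. MRS = q_2'/q_1' = p_1/p_2.
Substituting into the budget: q_1* = 8 + 0.5·(I − 8·p_1 − 3·p_2)/p_1, and q_2* = 3 + 0.5·(…)/p_2.
Discretionary income = 255 − 8·1.8 − 3·1.5 = 236.1; q_1* = 8 + 0.5·236.1/1.8 = 73.5833.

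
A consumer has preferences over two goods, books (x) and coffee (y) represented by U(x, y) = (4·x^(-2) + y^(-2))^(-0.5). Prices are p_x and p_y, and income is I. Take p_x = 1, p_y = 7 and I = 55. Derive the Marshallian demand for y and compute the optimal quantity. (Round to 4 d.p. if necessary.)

y* = 5.4799

MRS = MU_x/MU_y = 4·(y/x)^(3). Set equal to p_x/p_y.
Solve for the ratio: y/x = [(1/4)·p_x/p_y]^(1/3).
With the ratio pinned down, the budget gives x* = I/(p_x + p_y·(y/x)) and y* = (y/x)·x*.
Numerically y/x = 0.329317, so x* = 55/(1 + 7·0.329317) = 16.6404 and y* = 0.329317·16.6404 = 5.4799.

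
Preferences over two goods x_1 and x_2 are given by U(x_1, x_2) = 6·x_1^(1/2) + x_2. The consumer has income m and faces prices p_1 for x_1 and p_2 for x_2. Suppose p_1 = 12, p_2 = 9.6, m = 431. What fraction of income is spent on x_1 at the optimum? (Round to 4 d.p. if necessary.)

Set MRS = p_1/p_2: 3·x_1^(−1/2) = p_1/p_2.
Thus x_1* = (3·p_2/p_1)² — independent of m — with the rest of income spent on x_2.
Plugging in: x_1* = (3·9.6/12)² = 5.76, x_2* = 37.6958.
Expenditure on x_1: 12·5.76 = 69.12; share = 0.1604.

share on x_1 = 0.1604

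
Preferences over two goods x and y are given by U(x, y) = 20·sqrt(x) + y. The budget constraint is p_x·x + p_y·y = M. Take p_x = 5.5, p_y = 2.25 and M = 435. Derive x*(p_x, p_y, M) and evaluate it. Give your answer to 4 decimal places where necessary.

Thus x* = (10·p_y/p_x)² — independent of M — with the rest of income spent on y.
Plugging in: x* = (10·2.25/5.5)² = 16.7355.

x* = 16.7355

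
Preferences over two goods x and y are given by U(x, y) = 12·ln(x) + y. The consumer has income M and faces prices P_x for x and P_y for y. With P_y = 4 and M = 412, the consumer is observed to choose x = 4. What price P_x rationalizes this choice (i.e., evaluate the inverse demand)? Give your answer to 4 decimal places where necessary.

MU_x = 12/x, MU_y = 1. Tangency: 12/x = P_x/P_y.
So x*(P_x,P_y) = 12·P_y/P_x, independent of income; and y* = (M − 12·P_y)/P_y.
Set x* = 4 in the demand function and solve for P_x: P_x = 12.

P_x = 12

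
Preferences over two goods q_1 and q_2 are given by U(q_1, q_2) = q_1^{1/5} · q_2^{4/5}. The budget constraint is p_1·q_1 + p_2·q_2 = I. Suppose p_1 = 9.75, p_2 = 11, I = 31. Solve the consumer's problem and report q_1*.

q_1* = 0.6359

At p_1=9.75, p_2=11, I=31: q_1* = 0.2·31/9.75 = 0.6359.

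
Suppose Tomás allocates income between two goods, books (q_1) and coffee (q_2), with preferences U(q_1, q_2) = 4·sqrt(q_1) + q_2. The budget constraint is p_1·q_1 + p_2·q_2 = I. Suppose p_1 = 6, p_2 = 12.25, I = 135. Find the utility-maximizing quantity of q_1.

q_1* = 16.6736

Utility is quasi-linear in q_2; the FOC for q_1 is 2/√q_1 = p_1/p_2.
Thus q_1* = (2·p_2/p_1)² — independent of I — with the rest of income spent on q_2.
Plugging in: q_1* = (2·12.25/6)² = 16.6736.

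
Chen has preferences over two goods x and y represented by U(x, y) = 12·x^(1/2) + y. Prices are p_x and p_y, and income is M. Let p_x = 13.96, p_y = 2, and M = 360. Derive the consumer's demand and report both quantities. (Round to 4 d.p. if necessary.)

MU_x = 6/√x, MU_y = 1. Tangency: 6/√x = p_x/p_y.
Thus x* = (6·p_y/p_x)² — independent of M — with the rest of income spent on y.
Plugging in: x* = (6·2/13.96)² = 0.7389, y* = 174.8424.

x* = 0.7389, y* = 174.8424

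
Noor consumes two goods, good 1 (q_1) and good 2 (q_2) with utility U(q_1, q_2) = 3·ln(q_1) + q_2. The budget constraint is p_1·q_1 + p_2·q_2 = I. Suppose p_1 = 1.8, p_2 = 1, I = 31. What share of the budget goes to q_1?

share on q_1 = 0.0968

So q_1*(p_1,p_2) = 3·p_2/p_1, independent of income; and q_2* = (I − 3·p_2)/p_2.
At the given prices: q_1* = 3·1/1.8 = 1.6667, and q_2* = 28.
Expenditure on q_1: 1.8·1.6667 = 3; share = 0.0968.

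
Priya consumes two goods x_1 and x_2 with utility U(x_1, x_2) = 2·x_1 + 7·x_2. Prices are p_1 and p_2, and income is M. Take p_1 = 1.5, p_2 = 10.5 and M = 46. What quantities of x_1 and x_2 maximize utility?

Perfect substitutes: compare marginal utility per dollar. 2/p_1 vs 7/p_2 → 1.3333 vs 0.6667.
x_1 gives more utility per dollar, so spend all income on x_1: x_1* = M/p_1, x_2* = 0.
Numerically: x_1* = 30.6667, x_2* = 0.

x_1* = 30.6667, x_2* = 0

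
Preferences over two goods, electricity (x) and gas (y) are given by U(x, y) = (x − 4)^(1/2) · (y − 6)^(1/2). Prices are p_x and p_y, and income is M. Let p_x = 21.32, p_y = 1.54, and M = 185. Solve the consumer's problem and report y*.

y* = 35.3766

After buying the subsistence bundle (4, 6), a share 0.5 of the remaining income goes to x: x* = 4 + 0.5·(M − 4p_x − 6p_y)/p_x.
Discretionary income = 185 − 4·21.32 − 6·1.54 = 90.48; y* = 6 + 0.5·90.48/1.54 = 35.3766.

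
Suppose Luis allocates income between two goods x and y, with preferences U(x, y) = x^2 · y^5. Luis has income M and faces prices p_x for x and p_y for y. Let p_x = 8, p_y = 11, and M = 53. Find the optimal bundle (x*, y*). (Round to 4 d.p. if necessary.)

x* = 1.8929, y* = 3.4416

Demand: x*(p_x,p_y,M) = 2/7·M/p_x and y* = 5/7·M/p_y.
At p_x=8, p_y=11, M=53: x* = 2/7·53/8 = 1.8929, y* = 3.4416.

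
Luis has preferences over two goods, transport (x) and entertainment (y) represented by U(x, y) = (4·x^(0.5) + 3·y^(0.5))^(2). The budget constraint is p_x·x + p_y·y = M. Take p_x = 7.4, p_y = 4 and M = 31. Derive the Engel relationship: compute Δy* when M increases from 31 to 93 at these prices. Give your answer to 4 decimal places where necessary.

MRS = MU_x/MU_y = (4/3)·(y/x)^(0.5). Set equal to p_x/p_y.
Solve for the ratio: y/x = [(3/4)·p_x/p_y]^(2).
Substitute y = (y/x)·x into the budget: x* = M/(p_x + p_y·(y/x)).
Numerically y/x = 1.925156, so x* = 31/(7.4 + 4·1.925156) = 2.0529 and y* = 1.925156·2.0529 = 3.9521.
At M' = 93: y* = 11.8564. Change: 11.8564 − 3.9521 = 7.9043.

Δy* = 7.9043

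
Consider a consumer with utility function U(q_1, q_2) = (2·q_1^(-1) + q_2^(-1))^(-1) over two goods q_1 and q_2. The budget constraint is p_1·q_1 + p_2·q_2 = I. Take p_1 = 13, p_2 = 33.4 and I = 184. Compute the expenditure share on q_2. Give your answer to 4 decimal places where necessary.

MRS = MU_q_1/MU_q_2 = 2·(q_2/q_1)^(2). Set equal to p_1/p_2.
Hence q_2/q_1 = ((1/2)·p_1/p_2)^(1/(2)), i.e. raised to the 0.5 power.
Substitute q_2 = (q_2/q_1)·q_1 into the budget: q_1* = I/(p_1 + p_2·(q_2/q_1)).
Numerically q_2/q_1 = 0.441147, so q_1* = 184/(13 + 33.4·0.441147) = 6.6344 and q_2* = 0.441147·6.6344 = 2.9267.
Expenditure on q_2: 33.4·2.9267 = 97.753; share = 0.5313.

share on q_2 = 0.5313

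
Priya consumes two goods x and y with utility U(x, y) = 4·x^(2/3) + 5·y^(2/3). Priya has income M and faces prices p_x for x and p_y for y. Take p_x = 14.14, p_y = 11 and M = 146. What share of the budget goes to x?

MU_x ∝ 4·x^(-1/3), MU_y ∝ 5·y^(-1/3), so MRS = (4/5)·(y/x)^(1/3) = p_x/p_y.
Hence y/x = ((5/4)·p_x/p_y)^(1/(1/3)), i.e. raised to the 3 power.
Substitute y = (y/x)·x into the budget: x* = M/(p_x + p_y·(y/x)).
Numerically y/x = 4.148587, so x* = 146/(14.14 + 11·4.148587) = 2.4425 and y* = 4.148587·2.4425 = 10.133.
Expenditure on x: 14.14·2.4425 = 34.5372; share = 0.2366.

share on x = 0.2366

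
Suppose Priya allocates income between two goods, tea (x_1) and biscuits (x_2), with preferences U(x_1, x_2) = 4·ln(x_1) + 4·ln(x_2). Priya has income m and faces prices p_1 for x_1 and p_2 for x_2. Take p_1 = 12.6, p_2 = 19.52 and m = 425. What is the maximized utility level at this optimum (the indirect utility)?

Tangency: MRS = x_2/x_1 = p_1/p_2.
Rearranging, p_2·x_2 = p_1·x_1. Substituting into the budget gives p_1·x_1·(1 + 1) = m.
Demand: x_1*(p_1,p_2,m) = 0.5·m/p_1 and x_2* = 0.5·m/p_2.
At p_1=12.6, p_2=19.52, m=425: x_1* = 0.5·425/12.6 = 16.8651, x_2* = 10.8863.
Utility at the optimum: U(16.8651, 10.8863) = 20.851.

V = 20.851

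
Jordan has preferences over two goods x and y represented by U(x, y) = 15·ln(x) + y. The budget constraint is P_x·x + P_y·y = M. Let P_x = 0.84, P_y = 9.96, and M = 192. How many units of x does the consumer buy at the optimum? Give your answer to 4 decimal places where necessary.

Set MRS = P_x/P_y: (15/x)/1 = P_x/P_y.
So x*(P_x,P_y) = 15·P_y/P_x, independent of income; and y* = (M − 15·P_y)/P_y.
At the given prices: x* = 15·9.96/0.84 = 177.8571.

x* = 177.8571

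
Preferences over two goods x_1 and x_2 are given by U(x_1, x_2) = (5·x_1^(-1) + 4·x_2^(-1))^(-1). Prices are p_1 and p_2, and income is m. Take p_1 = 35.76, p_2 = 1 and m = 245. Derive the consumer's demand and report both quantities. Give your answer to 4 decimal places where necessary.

x_1* = 5.9598, x_2* = 31.8769

From the CES first-order condition, (5/4)·(x_2/x_1)^(2) = p_1/p_2.
Hence x_2/x_1 = ((4/5)·p_1/p_2)^(1/(2)), i.e. raised to the 0.5 power.
With the ratio pinned down, the budget gives x_1* = m/(p_1 + p_2·(x_2/x_1)) and x_2* = (x_2/x_1)·x_1*.
Numerically x_2/x_1 = 5.348645, so x_1* = 245/(35.76 + 1·5.348645) = 5.9598 and x_2* = 5.348645·5.9598 = 31.8769.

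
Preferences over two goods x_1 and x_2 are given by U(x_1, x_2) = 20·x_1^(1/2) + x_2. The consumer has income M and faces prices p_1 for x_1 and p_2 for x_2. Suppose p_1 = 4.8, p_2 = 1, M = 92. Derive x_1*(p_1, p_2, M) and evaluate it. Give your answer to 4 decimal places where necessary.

x_1* = 4.3403

Set MRS = p_1/p_2: 10·x_1^(−1/2) = p_1/p_2.
Solve: √x_1 = 10·p_2/p_1, so x_1*(p_1,p_2) = (10·p_2/p_1)², and x_2* = (M − p_1·x_1*)/p_2.
Plugging in: x_1* = (10·1/4.8)² = 4.3403.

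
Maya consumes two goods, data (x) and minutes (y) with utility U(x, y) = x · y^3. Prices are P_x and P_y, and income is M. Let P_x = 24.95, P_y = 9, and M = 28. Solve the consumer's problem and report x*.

x* = 0.2806

The MRS is (1/3)·y/x. Set MRS = P_x/P_y.
Rearranging, P_y·y = 3·P_x·x. Substituting into the budget gives P_x·x·(1 + 3) = M.
Demand: x*(P_x,P_y,M) = 0.25·M/P_x and y* = 0.75·M/P_y.
At P_x=24.95, P_y=9, M=28: x* = 0.25·28/24.95 = 0.2806.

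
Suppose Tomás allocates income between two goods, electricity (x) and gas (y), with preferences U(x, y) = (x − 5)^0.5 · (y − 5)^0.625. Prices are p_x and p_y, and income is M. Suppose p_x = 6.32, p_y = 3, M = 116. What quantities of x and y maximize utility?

Let x' = x−5, y' = y−5. MRS = (4/5)·y'/x' = p_x/p_y.
After buying the subsistence bundle (5, 5), a share 4/9 of the remaining income goes to x: x* = 5 + 4/9·(M − 5p_x − 5p_y)/p_x.
Discretionary income = 116 − 5·6.32 − 5·3 = 69.4; x* = 5 + 4/9·69.4/6.32 = 9.8805; y* = 5 + 5/9·69.4/3 = 17.8519.

x* = 9.8805, y* = 17.8519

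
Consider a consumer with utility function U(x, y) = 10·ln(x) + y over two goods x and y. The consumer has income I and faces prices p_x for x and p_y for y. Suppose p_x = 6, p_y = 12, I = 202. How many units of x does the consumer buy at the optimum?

MU_x = 10/x, MU_y = 1. Tangency: 10/x = p_x/p_y.
So x*(p_x,p_y) = 10·p_y/p_x, independent of income; and y* = (I − 10·p_y)/p_y.
At the given prices: x* = 10·12/6 = 20.

x* = 20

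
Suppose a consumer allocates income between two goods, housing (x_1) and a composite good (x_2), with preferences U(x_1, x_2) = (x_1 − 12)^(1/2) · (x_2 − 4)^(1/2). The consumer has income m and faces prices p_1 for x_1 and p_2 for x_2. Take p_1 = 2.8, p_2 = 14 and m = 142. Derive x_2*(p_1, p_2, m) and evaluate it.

MRS = (x_2−4)/(x_1−12). Tangency with p_1/p_2 gives x_2−4 = (p_1/p_2)·(x_1−12).
Substituting into the budget: x_1* = 12 + 0.5·(m − 12·p_1 − 4·p_2)/p_1, and x_2* = 4 + 0.5·(…)/p_2.
Discretionary income = 142 − 12·2.8 − 4·14 = 52.4; x_2* = 4 + 0.5·52.4/14 = 5.8714.

x_2* = 5.8714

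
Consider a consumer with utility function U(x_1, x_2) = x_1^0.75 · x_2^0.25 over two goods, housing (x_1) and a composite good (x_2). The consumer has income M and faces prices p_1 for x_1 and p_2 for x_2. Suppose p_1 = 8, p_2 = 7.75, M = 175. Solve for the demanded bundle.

The MRS is 3·x_2/x_1. Set MRS = p_1/p_2.
Rearranging, p_2·x_2 = (1/3)·p_1·x_1. Substituting into the budget gives p_1·x_1·(1 + (1/3)) = M.
Demand: x_1*(p_1,p_2,M) = 0.75·M/p_1 and x_2* = 0.25·M/p_2.
At p_1=8, p_2=7.75, M=175: x_1* = 0.75·175/8 = 16.4062, x_2* = 5.6452.

x_1* = 16.4062, x_2* = 5.6452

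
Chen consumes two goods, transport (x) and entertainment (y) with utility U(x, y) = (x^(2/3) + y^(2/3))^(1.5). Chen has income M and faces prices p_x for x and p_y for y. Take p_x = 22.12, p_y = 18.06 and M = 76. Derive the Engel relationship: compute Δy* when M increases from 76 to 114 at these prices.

From the CES first-order condition, (y/x)^(1/3) = p_x/p_y.
Hence y/x = (p_x/p_y)^(1/(1/3)), i.e. raised to the 3 power.
Substitute y = (y/x)·x into the budget: x* = M/(p_x + p_y·(y/x)).
Numerically y/x = 1.837393, so x* = 76/(22.12 + 18.06·1.837393) = 1.3742 and y* = 1.837393·1.3742 = 2.525.
At M' = 114: y* = 3.7875. Change: 3.7875 − 2.525 = 1.2625.

Δy* = 1.2625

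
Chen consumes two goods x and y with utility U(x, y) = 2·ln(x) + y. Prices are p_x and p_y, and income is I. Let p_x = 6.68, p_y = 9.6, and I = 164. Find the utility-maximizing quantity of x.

x* = 2.8743

MU_x = 2/x, MU_y = 1. Tangency: 2/x = p_x/p_y.
So x*(p_x,p_y) = 2·p_y/p_x, independent of income; and y* = (I − 2·p_y)/p_y.
At the given prices: x* = 2·9.6/6.68 = 2.8743.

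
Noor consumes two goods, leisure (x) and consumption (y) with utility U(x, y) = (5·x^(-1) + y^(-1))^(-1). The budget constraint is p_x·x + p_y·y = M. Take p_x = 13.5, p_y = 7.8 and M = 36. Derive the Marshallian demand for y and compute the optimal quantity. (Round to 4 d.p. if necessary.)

With the ratio pinned down, the budget gives x* = M/(p_x + p_y·(y/x)) and y* = (y/x)·x*.
Numerically y/x = 0.588348, so x* = 36/(13.5 + 7.8·0.588348) = 1.9901 and y* = 0.588348·1.9901 = 1.1709.

y* = 1.1709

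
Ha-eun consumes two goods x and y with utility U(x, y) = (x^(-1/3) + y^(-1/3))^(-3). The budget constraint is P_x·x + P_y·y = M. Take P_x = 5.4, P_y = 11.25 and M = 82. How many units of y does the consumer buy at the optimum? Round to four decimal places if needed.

With the ratio pinned down, the budget gives x* = M/(P_x + P_y·(y/x)) and y* = (y/x)·x*.
Numerically y/x = 0.576675, so x* = 82/(5.4 + 11.25·0.576675) = 6.8979 and y* = 0.576675·6.8979 = 3.9779.

y* = 3.9779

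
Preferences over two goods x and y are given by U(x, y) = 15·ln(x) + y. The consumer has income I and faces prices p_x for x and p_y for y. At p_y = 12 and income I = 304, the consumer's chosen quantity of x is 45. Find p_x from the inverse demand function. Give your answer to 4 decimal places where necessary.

Set MRS = p_x/p_y: (15/x)/1 = p_x/p_y.
So x*(p_x,p_y) = 15·p_y/p_x, independent of income; and y* = (I − 15·p_y)/p_y.
Set x* = 45 in the demand function and solve for p_x: p_x = 4.

p_x = 4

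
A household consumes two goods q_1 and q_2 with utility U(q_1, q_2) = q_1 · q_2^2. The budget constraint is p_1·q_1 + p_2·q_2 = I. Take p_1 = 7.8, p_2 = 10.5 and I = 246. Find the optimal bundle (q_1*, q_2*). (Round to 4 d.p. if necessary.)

q_1* = 10.5128, q_2* = 15.619

MU_q_1/MU_q_2 = (q_2)/(2·q_1); tangency sets this equal to p_1/p_2.
So p_2·q_2 = 2·p_1·q_1; combined with the budget, a share 1/3 of income goes to q_1.
Demand: q_1*(p_1,p_2,I) = 1/3·I/p_1 and q_2* = 2/3·I/p_2.
At p_1=7.8, p_2=10.5, I=246: q_1* = 1/3·246/7.8 = 10.5128, q_2* = 15.619.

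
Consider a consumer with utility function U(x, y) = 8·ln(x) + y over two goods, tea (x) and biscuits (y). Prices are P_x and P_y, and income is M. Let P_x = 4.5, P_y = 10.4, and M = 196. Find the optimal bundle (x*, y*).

x* = 18.4889, y* = 10.8462

Set MRS = P_x/P_y: (8/x)/1 = P_x/P_y.
So x*(P_x,P_y) = 8·P_y/P_x, independent of income; and y* = (M − 8·P_y)/P_y.
At the given prices: x* = 8·10.4/4.5 = 18.4889, and y* = 10.8462.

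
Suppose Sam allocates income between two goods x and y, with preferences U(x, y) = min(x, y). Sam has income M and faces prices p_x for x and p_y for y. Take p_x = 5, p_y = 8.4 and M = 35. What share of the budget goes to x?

With perfect complements, no substitution: consume in ratio x:y = 1:1.
Budget: p_x·x + p_y·x = M, so (p_x + p_y)·x = M.
Demand: x*(p_x,p_y,M) = M/(p_x + p_y), y* = M/(p_x + p_y).
Here 5 + 8.4 = 13.4, giving x* = 2.6119 and y* = 2.6119.
Expenditure on x: 5·2.6119 = 13.0597; share = 0.3731.

share on x = 0.3731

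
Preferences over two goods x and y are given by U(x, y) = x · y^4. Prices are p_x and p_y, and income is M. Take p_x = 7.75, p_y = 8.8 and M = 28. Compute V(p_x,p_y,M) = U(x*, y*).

V = 30.3353

The MRS is (1/4)·y/x. Set MRS = p_x/p_y.
So p_y·y = 4·p_x·x; combined with the budget, a share 0.2 of income goes to x.
Demand: x*(p_x,p_y,M) = 0.2·M/p_x and y* = 0.8·M/p_y.
At p_x=7.75, p_y=8.8, M=28: x* = 0.2·28/7.75 = 0.7226, y* = 2.5455.
Utility at the optimum: U(0.7226, 2.5455) = 30.3353.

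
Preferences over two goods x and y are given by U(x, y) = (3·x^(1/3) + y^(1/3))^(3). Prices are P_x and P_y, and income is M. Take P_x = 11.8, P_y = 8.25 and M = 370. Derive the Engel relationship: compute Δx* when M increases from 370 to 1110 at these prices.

Δx* = 50.9786

From the CES first-order condition, 3·(y/x)^(2/3) = P_x/P_y.
Hence y/x = ((1/3)·P_x/P_y)^(1/(2/3)), i.e. raised to the 1.5 power.
Substitute y = (y/x)·x into the budget: x* = M/(P_x + P_y·(y/x)).
Numerically y/x = 0.3292, so x* = 370/(11.8 + 8.25·0.3292) = 25.4893.
At M' = 1110: x* = 76.4679. Change: 76.4679 − 25.4893 = 50.9786.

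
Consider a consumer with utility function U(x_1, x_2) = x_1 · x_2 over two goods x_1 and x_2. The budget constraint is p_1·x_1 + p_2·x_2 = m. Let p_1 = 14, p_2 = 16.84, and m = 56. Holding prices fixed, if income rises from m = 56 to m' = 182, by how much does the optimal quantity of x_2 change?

Δx_2* = 3.7411

The MRS is x_2/x_1. Set MRS = p_1/p_2.
So p_2·x_2 = p_1·x_1; combined with the budget, a share 0.5 of income goes to x_1.
Demand: x_1*(p_1,p_2,m) = 0.5·m/p_1 and x_2* = 0.5·m/p_2.
At p_1=14, p_2=16.84, m=56: x_2* = 0.5·56/16.84 = 1.6627.
At m' = 182: x_2* = 5.4038. Change: 5.4038 − 1.6627 = 3.7411.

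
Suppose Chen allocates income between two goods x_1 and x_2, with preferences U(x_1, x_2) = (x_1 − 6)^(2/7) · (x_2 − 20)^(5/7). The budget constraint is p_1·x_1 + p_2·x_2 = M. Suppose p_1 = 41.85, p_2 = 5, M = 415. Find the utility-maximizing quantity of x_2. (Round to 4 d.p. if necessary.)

x_2* = 29.1286

This is Cobb-Douglas in (x_1−6, x_2−20): tangency gives 2/7·p_2·(x_2−20) = 5/7·p_1·(x_1−6).
Substituting into the budget: x_1* = 6 + 2/7·(M − 6·p_1 − 20·p_2)/p_1, and x_2* = 20 + 5/7·(…)/p_2.
Discretionary income = 415 − 6·41.85 − 20·5 = 63.9; x_2* = 20 + 5/7·63.9/5 = 29.1286.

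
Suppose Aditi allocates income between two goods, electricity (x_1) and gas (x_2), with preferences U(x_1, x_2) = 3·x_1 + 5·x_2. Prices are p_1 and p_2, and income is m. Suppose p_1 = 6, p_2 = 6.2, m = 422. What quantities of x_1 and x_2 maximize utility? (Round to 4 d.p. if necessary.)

Perfect substitutes: compare marginal utility per dollar. 3/p_1 vs 5/p_2 → 0.5 vs 0.8065.
x_2 gives more utility per dollar, so spend all income on x_2: x_2* = m/p_2, x_1* = 0.
Numerically: x_1* = 0, x_2* = 68.0645.

x_1* = 0, x_2* = 68.0645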